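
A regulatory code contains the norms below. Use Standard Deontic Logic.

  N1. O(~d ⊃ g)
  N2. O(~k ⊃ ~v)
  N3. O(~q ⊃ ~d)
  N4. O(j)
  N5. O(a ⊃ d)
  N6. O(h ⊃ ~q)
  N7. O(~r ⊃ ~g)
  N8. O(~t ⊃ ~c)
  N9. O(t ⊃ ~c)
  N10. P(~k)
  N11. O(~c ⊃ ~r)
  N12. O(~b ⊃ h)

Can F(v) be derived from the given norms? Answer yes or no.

Premise 2 is O(~k ⊃ ~v), but O(~k) is not derivable from the premises (the permission P(~k) asserts only ~O(k), not O(~k)), so it does not yield O(~v).
No other premise forces O(~v). An ideal world satisfying every premise can still have v true, so F(v) is not derivable.

No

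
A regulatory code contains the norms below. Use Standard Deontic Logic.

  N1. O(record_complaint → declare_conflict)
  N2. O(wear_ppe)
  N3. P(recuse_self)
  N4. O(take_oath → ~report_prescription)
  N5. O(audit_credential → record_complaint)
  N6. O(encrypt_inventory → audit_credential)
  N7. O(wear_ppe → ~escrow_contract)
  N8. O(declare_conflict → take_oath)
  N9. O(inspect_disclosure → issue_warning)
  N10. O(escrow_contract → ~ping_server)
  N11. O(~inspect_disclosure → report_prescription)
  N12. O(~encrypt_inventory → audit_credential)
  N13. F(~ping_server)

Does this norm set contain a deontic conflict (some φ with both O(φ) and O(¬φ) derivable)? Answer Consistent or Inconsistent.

Consistent

Premise 10 is O(escrow_contract → ~ping_server), but O(escrow_contract) is not derivable from the premises, so it does not yield O(~ping_server).
So O(~ping_server) is not derivable, and the apparent clash with O(ping_server) does not arise.
A world satisfying every obligation exists (e.g. audit_credential=true, declare_conflict=true, encrypt_inventory=false, escrow_contract=false, inspect_disclosure=true, issue_warning=true, ping_server=true, record_complaint=true, recuse_self=false, report_prescription=false, take_oath=true, wear_ppe=true); no atom is both obligatory and forbidden, so the set is consistent.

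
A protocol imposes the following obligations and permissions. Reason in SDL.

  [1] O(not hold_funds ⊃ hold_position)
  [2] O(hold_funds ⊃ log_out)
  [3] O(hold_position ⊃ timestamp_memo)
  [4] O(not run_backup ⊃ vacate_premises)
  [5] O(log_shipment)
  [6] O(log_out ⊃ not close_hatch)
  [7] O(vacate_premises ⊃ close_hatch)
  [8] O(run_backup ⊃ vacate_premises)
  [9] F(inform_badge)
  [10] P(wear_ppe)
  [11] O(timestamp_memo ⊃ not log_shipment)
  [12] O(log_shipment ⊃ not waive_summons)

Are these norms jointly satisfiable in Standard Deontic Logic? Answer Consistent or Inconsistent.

Inconsistent

By case analysis on not run_backup: premise 4 gives O(not run_backup ⊃ vacate_premises) and premise 8 gives O(run_backup ⊃ vacate_premises), so O(vacate_premises) either way.
With premise 7, O(vacate_premises ⊃ close_hatch), the K-axiom yields O(close_hatch).
The contrapositive of premise 6 (O(log_out ⊃ not close_hatch)) is O(close_hatch ⊃ not log_out), and O(close_hatch) is already established, so O(not log_out).
Premise 2 is O(hold_funds ⊃ log_out); contrapositively O(not log_out ⊃ not hold_funds). Since O(not log_out) holds, K gives O(not hold_funds).
With premise 1, O(not hold_funds ⊃ hold_position), the K-axiom yields O(hold_position).
With premise 3, O(hold_position ⊃ timestamp_memo), the K-axiom yields O(timestamp_memo).
Applying K to premise 11 (O(timestamp_memo ⊃ not log_shipment)) and O(timestamp_memo) yields O(not log_shipment).
But premise 5 directly asserts O(log_shipment).
We now have both O(not log_shipment) and O(log_shipment) — log_shipment is simultaneously obligatory and forbidden, violating the D-axiom.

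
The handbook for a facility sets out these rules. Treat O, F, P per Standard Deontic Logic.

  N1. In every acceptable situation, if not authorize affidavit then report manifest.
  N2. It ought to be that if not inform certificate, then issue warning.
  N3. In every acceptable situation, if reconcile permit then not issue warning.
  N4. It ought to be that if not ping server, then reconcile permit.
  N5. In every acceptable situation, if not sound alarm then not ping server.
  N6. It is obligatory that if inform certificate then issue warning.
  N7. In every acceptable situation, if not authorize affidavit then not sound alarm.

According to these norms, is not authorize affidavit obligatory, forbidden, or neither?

Forbidden

By case analysis on inform_certificate: premise 6 gives O(inform_certificate → issue_warning) and premise 2 gives O(¬inform_certificate → issue_warning), so O(issue_warning) either way.
Premise 3 is O(reconcile_permit → ¬issue_warning); contrapositively O(issue_warning → ¬reconcile_permit). Since O(issue_warning) holds, K gives O(¬reconcile_permit).
Premise 4 is O(¬ping_server → reconcile_permit); contrapositively O(¬reconcile_permit → ping_server). Since O(¬reconcile_permit) holds, K gives O(ping_server).
Premise 5, O(¬sound_alarm → ¬ping_server), contraposes to O(ping_server → sound_alarm); with O(ping_server) we get O(sound_alarm).
Premise 7 is O(¬authorize_affidavit → ¬sound_alarm); contrapositively O(sound_alarm → authorize_affidavit). Since O(sound_alarm) holds, K gives O(authorize_affidavit).
Premise 1 does not contribute to this derivation.
Thus O(authorize_affidavit), which is F(¬authorize_affidavit): ¬authorize_affidavit is forbidden.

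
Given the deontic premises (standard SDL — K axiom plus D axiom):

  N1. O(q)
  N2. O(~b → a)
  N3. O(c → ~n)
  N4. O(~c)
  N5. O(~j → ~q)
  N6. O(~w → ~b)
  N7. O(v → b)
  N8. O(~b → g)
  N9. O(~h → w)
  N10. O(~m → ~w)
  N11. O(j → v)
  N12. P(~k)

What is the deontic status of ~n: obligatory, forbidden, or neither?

Premise 3 is O(c → ~n), but O(c) is not derivable from the premises, so it does not yield O(~n).
No premise or chain of K-axiom applications forces O(~n), and none forces O(n). So ~n is neither obligatory nor forbidden under these norms.

Neither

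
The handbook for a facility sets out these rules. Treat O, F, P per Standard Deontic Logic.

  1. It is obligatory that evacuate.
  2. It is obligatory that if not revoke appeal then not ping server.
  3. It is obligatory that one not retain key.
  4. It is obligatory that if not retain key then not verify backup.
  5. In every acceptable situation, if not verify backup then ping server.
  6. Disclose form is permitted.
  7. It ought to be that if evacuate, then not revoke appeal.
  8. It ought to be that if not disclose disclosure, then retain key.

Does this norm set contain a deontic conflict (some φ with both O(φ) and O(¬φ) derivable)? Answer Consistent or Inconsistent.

Inconsistent

Premise 1 states O(evacuate) outright.
Premise 7 is O(evacuate → ¬revoke_appeal); since O(evacuate), deontic closure gives O(¬revoke_appeal).
Applying K to premise 2 (O(¬revoke_appeal → ¬ping_server)) and O(¬revoke_appeal) yields O(¬ping_server).
The contrapositive of premise 5 (O(¬verify_backup → ping_server)) is O(¬ping_server → verify_backup), and O(¬ping_server) is already established, so O(verify_backup).
The contrapositive of premise 4 (O(¬retain_key → ¬verify_backup)) is O(verify_backup → retain_key), and O(verify_backup) is already established, so O(retain_key).
But premise 3 directly asserts O(¬retain_key).
We now have both O(retain_key) and O(¬retain_key) — retain_key is simultaneously obligatory and forbidden, violating the D-axiom.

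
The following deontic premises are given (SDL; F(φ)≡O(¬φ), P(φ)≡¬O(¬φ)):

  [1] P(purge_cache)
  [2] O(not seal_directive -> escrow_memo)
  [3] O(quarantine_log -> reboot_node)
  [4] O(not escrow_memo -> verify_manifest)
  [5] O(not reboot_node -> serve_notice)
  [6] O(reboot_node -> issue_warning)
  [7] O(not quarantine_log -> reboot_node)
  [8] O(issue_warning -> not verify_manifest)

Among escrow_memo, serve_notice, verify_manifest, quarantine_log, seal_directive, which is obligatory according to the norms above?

escrow_memo

By case analysis on quarantine_log: premise 3 gives O(quarantine_log -> reboot_node) and premise 7 gives O(not quarantine_log -> reboot_node), so O(reboot_node) either way.
With premise 6, O(reboot_node -> issue_warning), the K-axiom yields O(issue_warning).
With premise 8, O(issue_warning -> not verify_manifest), the K-axiom yields O(not verify_manifest).
The contrapositive of premise 4 (O(not escrow_memo -> verify_manifest)) is O(not verify_manifest -> escrow_memo), and O(not verify_manifest) is already established, so O(escrow_memo).
So O(escrow_memo) holds — escrow_memo is obligatory. None of the other listed options is made obligatory by any chain of premises.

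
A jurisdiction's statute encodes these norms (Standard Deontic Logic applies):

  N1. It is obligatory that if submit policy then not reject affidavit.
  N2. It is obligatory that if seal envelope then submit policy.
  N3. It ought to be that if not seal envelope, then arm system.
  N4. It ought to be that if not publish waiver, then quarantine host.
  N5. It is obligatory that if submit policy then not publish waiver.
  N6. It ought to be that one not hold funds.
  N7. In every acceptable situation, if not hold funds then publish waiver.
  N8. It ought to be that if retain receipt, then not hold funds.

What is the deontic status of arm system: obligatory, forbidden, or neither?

Obligatory

From premise 6 we have O(¬hold_funds).
Applying K to premise 7 (O(¬hold_funds → publish_waiver)) and O(¬hold_funds) yields O(publish_waiver).
Premise 5 is O(submit_policy → ¬publish_waiver); contrapositively O(publish_waiver → ¬submit_policy). Since O(publish_waiver) holds, K gives O(¬submit_policy).
Premise 2, O(seal_envelope → submit_policy), contraposes to O(¬submit_policy → ¬seal_envelope); with O(¬submit_policy) we get O(¬seal_envelope).
From O(¬seal_envelope) and premise 3, O(¬seal_envelope → arm_system), we obtain O(arm_system).
Premises 1, 4, 8 do not contribute to this derivation.
Hence arm_system is obligatory.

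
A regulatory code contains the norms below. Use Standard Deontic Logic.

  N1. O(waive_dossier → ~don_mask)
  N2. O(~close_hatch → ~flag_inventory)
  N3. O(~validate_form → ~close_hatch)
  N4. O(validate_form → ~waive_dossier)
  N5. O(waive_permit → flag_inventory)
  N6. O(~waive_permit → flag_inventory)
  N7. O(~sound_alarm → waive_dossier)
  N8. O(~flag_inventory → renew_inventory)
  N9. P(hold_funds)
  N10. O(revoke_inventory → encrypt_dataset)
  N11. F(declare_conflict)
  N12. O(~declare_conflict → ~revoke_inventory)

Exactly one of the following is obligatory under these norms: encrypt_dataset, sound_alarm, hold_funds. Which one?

By case analysis on ~waive_permit: premise 6 gives O(~waive_permit → flag_inventory) and premise 5 gives O(waive_permit → flag_inventory), so O(flag_inventory) either way.
The contrapositive of premise 2 (O(~close_hatch → ~flag_inventory)) is O(flag_inventory → close_hatch), and O(flag_inventory) is already established, so O(close_hatch).
The contrapositive of premise 3 (O(~validate_form → ~close_hatch)) is O(close_hatch → validate_form), and O(close_hatch) is already established, so O(validate_form).
Premise 4 is O(validate_form → ~waive_dossier); since O(validate_form), deontic closure gives O(~waive_dossier).
The contrapositive of premise 7 (O(~sound_alarm → waive_dossier)) is O(~waive_dossier → sound_alarm), and O(~waive_dossier) is already established, so O(sound_alarm).
So O(sound_alarm) holds — sound_alarm is obligatory. None of the other listed options is made obligatory by any chain of premises.

sound_alarm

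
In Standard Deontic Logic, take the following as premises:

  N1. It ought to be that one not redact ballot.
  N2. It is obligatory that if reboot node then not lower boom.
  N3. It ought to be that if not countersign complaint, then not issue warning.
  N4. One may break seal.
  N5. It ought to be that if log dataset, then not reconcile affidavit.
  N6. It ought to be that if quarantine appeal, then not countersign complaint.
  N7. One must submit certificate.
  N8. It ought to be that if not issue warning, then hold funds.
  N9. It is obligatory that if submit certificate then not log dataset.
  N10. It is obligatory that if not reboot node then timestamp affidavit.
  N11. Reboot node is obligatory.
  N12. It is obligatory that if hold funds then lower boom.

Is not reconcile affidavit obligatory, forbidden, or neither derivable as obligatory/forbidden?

Neither

Premise 5 is O(log_dataset → ¬reconcile_affidavit), but O(log_dataset) is not derivable from the premises, so it does not yield O(¬reconcile_affidavit).
No premise or chain of K-axiom applications forces O(¬reconcile_affidavit), and none forces O(reconcile_affidavit). So ¬reconcile_affidavit is neither obligatory nor forbidden under these norms.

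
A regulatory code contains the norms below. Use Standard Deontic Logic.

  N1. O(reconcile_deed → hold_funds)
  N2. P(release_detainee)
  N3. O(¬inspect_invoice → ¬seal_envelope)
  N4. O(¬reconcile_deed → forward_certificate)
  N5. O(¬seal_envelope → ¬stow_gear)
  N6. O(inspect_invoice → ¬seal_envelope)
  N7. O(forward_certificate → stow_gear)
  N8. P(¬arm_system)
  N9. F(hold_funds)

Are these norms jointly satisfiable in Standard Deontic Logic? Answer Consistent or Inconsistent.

By case analysis on ¬inspect_invoice: premise 3 gives O(¬inspect_invoice → ¬seal_envelope) and premise 6 gives O(inspect_invoice → ¬seal_envelope), so O(¬seal_envelope) either way.
With premise 5, O(¬seal_envelope → ¬stow_gear), the K-axiom yields O(¬stow_gear).
Premise 7 is O(forward_certificate → stow_gear); contrapositively O(¬stow_gear → ¬forward_certificate). Since O(¬stow_gear) holds, K gives O(¬forward_certificate).
Premise 4, O(¬reconcile_deed → forward_certificate), contraposes to O(¬forward_certificate → reconcile_deed); with O(¬forward_certificate) we get O(reconcile_deed).
Applying K to premise 1 (O(reconcile_deed → hold_funds)) and O(reconcile_deed) yields O(hold_funds).
But premise 9, F(hold_funds), means O(¬hold_funds).
We now have both O(hold_funds) and O(¬hold_funds) — hold_funds is simultaneously obligatory and forbidden, violating the D-axiom.

Inconsistent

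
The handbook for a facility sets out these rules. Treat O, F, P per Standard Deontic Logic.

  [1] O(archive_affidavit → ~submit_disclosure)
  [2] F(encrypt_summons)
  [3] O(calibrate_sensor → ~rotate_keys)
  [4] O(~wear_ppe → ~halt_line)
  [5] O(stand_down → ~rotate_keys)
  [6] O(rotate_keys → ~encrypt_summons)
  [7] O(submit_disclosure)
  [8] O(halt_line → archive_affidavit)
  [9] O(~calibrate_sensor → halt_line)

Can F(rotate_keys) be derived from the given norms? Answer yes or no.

Yes

Premise 7 states O(submit_disclosure) outright.
Premise 1, O(archive_affidavit → ~submit_disclosure), contraposes to O(submit_disclosure → ~archive_affidavit); with O(submit_disclosure) we get O(~archive_affidavit).
Premise 8, O(halt_line → archive_affidavit), contraposes to O(~archive_affidavit → ~halt_line); with O(~archive_affidavit) we get O(~halt_line).
The contrapositive of premise 9 (O(~calibrate_sensor → halt_line)) is O(~halt_line → calibrate_sensor), and O(~halt_line) is already established, so O(calibrate_sensor).
Premise 3 is O(calibrate_sensor → ~rotate_keys); since O(calibrate_sensor), deontic closure gives O(~rotate_keys).
Premises 2, 4, 5, 6 do not contribute to this derivation.
So O(~rotate_keys) holds, i.e. F(rotate_keys). The claim follows.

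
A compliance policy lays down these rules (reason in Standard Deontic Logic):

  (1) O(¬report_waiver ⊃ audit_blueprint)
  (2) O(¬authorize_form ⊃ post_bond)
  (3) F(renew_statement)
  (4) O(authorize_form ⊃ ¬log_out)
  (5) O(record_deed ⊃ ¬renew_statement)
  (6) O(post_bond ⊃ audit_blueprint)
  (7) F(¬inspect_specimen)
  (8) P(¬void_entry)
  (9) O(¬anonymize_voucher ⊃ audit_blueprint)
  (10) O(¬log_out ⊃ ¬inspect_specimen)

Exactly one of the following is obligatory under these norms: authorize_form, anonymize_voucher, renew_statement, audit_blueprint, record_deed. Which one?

audit_blueprint

F(¬inspect_specimen) at premise 7 means O(inspect_specimen).
Premise 10 is O(¬log_out ⊃ ¬inspect_specimen); contrapositively O(inspect_specimen ⊃ log_out). Since O(inspect_specimen) holds, K gives O(log_out).
The contrapositive of premise 4 (O(authorize_form ⊃ ¬log_out)) is O(log_out ⊃ ¬authorize_form), and O(log_out) is already established, so O(¬authorize_form).
Applying K to premise 2 (O(¬authorize_form ⊃ post_bond)) and O(¬authorize_form) yields O(post_bond).
Applying K to premise 6 (O(post_bond ⊃ audit_blueprint)) and O(post_bond) yields O(audit_blueprint).
So O(audit_blueprint) holds — audit_blueprint is obligatory. None of the other listed options is made obligatory by any chain of premises.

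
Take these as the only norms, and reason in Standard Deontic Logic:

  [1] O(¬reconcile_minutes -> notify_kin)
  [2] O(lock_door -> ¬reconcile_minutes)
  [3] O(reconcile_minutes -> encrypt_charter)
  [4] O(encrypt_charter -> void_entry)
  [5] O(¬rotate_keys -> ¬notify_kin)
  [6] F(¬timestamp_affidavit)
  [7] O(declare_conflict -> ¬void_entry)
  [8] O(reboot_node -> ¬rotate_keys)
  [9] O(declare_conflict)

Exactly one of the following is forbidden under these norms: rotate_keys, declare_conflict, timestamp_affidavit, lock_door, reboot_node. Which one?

From premise 9 we have O(declare_conflict).
From O(declare_conflict) and premise 7, O(declare_conflict -> ¬void_entry), we obtain O(¬void_entry).
Premise 4, O(encrypt_charter -> void_entry), contraposes to O(¬void_entry -> ¬encrypt_charter); with O(¬void_entry) we get O(¬encrypt_charter).
Premise 3, O(reconcile_minutes -> encrypt_charter), contraposes to O(¬encrypt_charter -> ¬reconcile_minutes); with O(¬encrypt_charter) we get O(¬reconcile_minutes).
Premise 1 is O(¬reconcile_minutes -> notify_kin); since O(¬reconcile_minutes), deontic closure gives O(notify_kin).
Premise 5 is O(¬rotate_keys -> ¬notify_kin); contrapositively O(notify_kin -> rotate_keys). Since O(notify_kin) holds, K gives O(rotate_keys).
Premise 8 is O(reboot_node -> ¬rotate_keys); contrapositively O(rotate_keys -> ¬reboot_node). Since O(rotate_keys) holds, K gives O(¬reboot_node).
So O(¬reboot_node) holds, i.e. reboot_node is forbidden. None of the other listed options is forbidden under the premises.

reboot_node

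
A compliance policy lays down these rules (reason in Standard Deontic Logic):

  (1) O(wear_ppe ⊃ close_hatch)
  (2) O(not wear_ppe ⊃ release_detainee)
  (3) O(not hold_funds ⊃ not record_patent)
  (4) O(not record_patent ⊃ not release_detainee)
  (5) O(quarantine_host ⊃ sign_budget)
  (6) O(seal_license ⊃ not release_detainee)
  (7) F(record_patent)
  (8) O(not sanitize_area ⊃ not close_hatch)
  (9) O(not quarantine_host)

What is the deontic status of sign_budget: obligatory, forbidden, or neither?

Neither

Premise 5 is O(quarantine_host ⊃ sign_budget), but O(quarantine_host) is not derivable from the premises, so it does not yield O(sign_budget).
No premise or chain of K-axiom applications forces O(sign_budget), and none forces O(not sign_budget). So sign_budget is neither obligatory nor forbidden under these norms.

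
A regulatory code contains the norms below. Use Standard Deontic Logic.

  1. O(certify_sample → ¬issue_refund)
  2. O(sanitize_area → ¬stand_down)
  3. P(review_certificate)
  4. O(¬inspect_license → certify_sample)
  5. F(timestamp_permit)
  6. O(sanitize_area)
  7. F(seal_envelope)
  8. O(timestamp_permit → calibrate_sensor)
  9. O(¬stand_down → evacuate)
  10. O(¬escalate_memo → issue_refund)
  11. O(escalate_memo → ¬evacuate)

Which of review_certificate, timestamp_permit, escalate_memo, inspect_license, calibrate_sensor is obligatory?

Premise 6 gives O(sanitize_area).
Applying K to premise 2 (O(sanitize_area → ¬stand_down)) and O(sanitize_area) yields O(¬stand_down).
From O(¬stand_down) and premise 9, O(¬stand_down → evacuate), we obtain O(evacuate).
Premise 11 is O(escalate_memo → ¬evacuate); contrapositively O(evacuate → ¬escalate_memo). Since O(evacuate) holds, K gives O(¬escalate_memo).
With premise 10, O(¬escalate_memo → issue_refund), the K-axiom yields O(issue_refund).
Premise 1 is O(certify_sample → ¬issue_refund); contrapositively O(issue_refund → ¬certify_sample). Since O(issue_refund) holds, K gives O(¬certify_sample).
The contrapositive of premise 4 (O(¬inspect_license → certify_sample)) is O(¬certify_sample → inspect_license), and O(¬certify_sample) is already established, so O(inspect_license).
So O(inspect_license) holds — inspect_license is obligatory. None of the other listed options is made obligatory by any chain of premises.

inspect_license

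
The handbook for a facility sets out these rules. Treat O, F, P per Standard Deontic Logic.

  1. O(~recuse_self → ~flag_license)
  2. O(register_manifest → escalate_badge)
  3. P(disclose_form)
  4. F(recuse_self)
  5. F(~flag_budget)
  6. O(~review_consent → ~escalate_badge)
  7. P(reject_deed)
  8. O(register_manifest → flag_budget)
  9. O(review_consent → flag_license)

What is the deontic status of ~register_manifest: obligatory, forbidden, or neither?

F(recuse_self) at premise 4 means O(~recuse_self).
Premise 1 is O(~recuse_self → ~flag_license); since O(~recuse_self), deontic closure gives O(~flag_license).
Premise 9, O(review_consent → flag_license), contraposes to O(~flag_license → ~review_consent); with O(~flag_license) we get O(~review_consent).
From O(~review_consent) and premise 6, O(~review_consent → ~escalate_badge), we obtain O(~escalate_badge).
The contrapositive of premise 2 (O(register_manifest → escalate_badge)) is O(~escalate_badge → ~register_manifest), and O(~escalate_badge) is already established, so O(~register_manifest).
Premises 3, 5, 7, 8 do not contribute to this derivation.
Hence ~register_manifest is obligatory.

Obligatory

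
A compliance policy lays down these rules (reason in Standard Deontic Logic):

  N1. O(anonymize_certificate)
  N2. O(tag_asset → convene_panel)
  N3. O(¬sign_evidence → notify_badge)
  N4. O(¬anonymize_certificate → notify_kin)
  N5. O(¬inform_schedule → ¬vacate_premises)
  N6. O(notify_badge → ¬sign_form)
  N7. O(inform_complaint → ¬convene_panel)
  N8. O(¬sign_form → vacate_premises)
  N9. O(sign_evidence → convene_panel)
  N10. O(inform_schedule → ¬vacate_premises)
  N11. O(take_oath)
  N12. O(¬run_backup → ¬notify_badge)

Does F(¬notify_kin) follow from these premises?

No

Premise 4 is O(¬anonymize_certificate → notify_kin), but O(¬anonymize_certificate) is not derivable from the premises, so it does not yield O(notify_kin).
No other premise forces O(notify_kin). An ideal world satisfying every premise can still have ¬notify_kin true, so F(¬notify_kin) is not derivable.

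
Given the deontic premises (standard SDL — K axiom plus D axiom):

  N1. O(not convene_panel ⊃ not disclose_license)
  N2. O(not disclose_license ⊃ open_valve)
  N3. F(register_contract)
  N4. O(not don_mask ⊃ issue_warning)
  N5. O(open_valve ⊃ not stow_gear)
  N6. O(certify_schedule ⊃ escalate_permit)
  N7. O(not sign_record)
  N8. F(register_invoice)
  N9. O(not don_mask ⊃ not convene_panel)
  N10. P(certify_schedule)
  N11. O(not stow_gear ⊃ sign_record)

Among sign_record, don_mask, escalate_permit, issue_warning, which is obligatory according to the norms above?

don_mask

From premise 7 we have O(not sign_record).
The contrapositive of premise 11 (O(not stow_gear ⊃ sign_record)) is O(not sign_record ⊃ stow_gear), and O(not sign_record) is already established, so O(stow_gear).
Premise 5 is O(open_valve ⊃ not stow_gear); contrapositively O(stow_gear ⊃ not open_valve). Since O(stow_gear) holds, K gives O(not open_valve).
The contrapositive of premise 2 (O(not disclose_license ⊃ open_valve)) is O(not open_valve ⊃ disclose_license), and O(not open_valve) is already established, so O(disclose_license).
Premise 1 is O(not convene_panel ⊃ not disclose_license); contrapositively O(disclose_license ⊃ convene_panel). Since O(disclose_license) holds, K gives O(convene_panel).
Premise 9, O(not don_mask ⊃ not convene_panel), contraposes to O(convene_panel ⊃ don_mask); with O(convene_panel) we get O(don_mask).
So O(don_mask) holds — don_mask is obligatory. None of the other listed options is made obligatory by any chain of premises.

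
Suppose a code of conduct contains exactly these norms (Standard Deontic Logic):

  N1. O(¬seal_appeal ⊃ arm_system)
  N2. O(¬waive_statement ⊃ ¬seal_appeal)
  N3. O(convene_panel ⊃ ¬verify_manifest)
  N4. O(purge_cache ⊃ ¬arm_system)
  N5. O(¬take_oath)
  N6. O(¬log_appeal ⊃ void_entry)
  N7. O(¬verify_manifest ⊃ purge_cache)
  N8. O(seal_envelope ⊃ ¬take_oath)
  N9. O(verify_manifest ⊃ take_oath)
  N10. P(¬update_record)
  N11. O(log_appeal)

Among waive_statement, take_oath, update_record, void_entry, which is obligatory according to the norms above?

From premise 5 we have O(¬take_oath).
Premise 9, O(verify_manifest ⊃ take_oath), contraposes to O(¬take_oath ⊃ ¬verify_manifest); with O(¬take_oath) we get O(¬verify_manifest).
Premise 7 is O(¬verify_manifest ⊃ purge_cache); since O(¬verify_manifest), deontic closure gives O(purge_cache).
From O(purge_cache) and premise 4, O(purge_cache ⊃ ¬arm_system), we obtain O(¬arm_system).
Premise 1 is O(¬seal_appeal ⊃ arm_system); contrapositively O(¬arm_system ⊃ seal_appeal). Since O(¬arm_system) holds, K gives O(seal_appeal).
Premise 2 is O(¬waive_statement ⊃ ¬seal_appeal); contrapositively O(seal_appeal ⊃ waive_statement). Since O(seal_appeal) holds, K gives O(waive_statement).
So O(waive_statement) holds — waive_statement is obligatory. None of the other listed options is made obligatory by any chain of premises.

waive_statement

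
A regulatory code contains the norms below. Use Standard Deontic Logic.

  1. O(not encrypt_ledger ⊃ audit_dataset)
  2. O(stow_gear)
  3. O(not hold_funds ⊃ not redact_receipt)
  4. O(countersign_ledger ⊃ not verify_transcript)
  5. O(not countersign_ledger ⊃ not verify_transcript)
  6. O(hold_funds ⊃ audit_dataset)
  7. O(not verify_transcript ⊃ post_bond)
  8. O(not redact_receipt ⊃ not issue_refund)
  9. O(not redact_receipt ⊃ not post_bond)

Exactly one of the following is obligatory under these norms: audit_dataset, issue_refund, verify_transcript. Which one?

Premises 5 and 4 cover both cases: O(not countersign_ledger ⊃ not verify_transcript) and O(countersign_ledger ⊃ not verify_transcript). Since not countersign_ledger ∨ countersign_ledger is a tautology, O(not verify_transcript) follows.
From O(not verify_transcript) and premise 7, O(not verify_transcript ⊃ post_bond), we obtain O(post_bond).
Premise 9, O(not redact_receipt ⊃ not post_bond), contraposes to O(post_bond ⊃ redact_receipt); with O(post_bond) we get O(redact_receipt).
The contrapositive of premise 3 (O(not hold_funds ⊃ not redact_receipt)) is O(redact_receipt ⊃ hold_funds), and O(redact_receipt) is already established, so O(hold_funds).
From O(hold_funds) and premise 6, O(hold_funds ⊃ audit_dataset), we obtain O(audit_dataset).
So O(audit_dataset) holds — audit_dataset is obligatory. None of the other listed options is made obligatory by any chain of premises.

audit_dataset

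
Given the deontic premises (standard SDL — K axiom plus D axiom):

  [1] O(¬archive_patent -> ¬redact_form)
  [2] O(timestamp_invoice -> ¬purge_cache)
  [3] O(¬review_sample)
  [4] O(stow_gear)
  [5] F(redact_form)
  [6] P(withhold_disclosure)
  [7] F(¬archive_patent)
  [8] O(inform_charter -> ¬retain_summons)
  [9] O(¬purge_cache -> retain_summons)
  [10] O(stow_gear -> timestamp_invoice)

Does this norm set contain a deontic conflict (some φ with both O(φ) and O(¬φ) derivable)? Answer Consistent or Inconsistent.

Premise 1 is O(¬archive_patent -> ¬redact_form); even if O(¬redact_form) held, inferring O(¬archive_patent) would be affirming the consequent — invalid.
So O(¬archive_patent) is not derivable, and the apparent clash with O(archive_patent) does not arise.
A world satisfying every obligation exists (e.g. archive_patent=true, inform_charter=false, purge_cache=false, redact_form=false, retain_summons=true, review_sample=false, stow_gear=true, timestamp_invoice=true, withhold_disclosure=false); no atom is both obligatory and forbidden, so the set is consistent.

Consistent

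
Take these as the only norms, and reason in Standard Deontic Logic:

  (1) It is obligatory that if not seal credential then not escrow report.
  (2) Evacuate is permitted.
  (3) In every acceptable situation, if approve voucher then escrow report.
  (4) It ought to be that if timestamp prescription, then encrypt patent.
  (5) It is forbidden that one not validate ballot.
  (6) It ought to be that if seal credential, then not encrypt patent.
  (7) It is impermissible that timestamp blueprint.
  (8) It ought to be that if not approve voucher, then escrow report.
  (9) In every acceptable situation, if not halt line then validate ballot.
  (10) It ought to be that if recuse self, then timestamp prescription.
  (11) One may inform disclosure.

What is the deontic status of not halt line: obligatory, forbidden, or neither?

Premise 9 is O(¬halt_line → validate_ballot); even if O(validate_ballot) held, inferring O(¬halt_line) would be affirming the consequent — invalid.
No premise or chain of K-axiom applications forces O(¬halt_line), and none forces O(halt_line). So ¬halt_line is neither obligatory nor forbidden under these norms.

Neither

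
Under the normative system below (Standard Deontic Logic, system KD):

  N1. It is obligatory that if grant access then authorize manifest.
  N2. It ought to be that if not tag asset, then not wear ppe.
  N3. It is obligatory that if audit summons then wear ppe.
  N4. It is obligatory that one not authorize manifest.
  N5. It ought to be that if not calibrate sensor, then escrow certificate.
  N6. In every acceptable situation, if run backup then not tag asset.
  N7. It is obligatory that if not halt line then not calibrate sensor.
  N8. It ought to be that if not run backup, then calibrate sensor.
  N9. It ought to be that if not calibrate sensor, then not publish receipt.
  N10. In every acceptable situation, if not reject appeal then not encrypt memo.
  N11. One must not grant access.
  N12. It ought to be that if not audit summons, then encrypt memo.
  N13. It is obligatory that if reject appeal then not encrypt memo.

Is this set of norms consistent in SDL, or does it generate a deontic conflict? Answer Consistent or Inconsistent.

Consistent

Premise 1 is O(grant_access → authorize_manifest), but O(grant_access) is not derivable from the premises, so it does not yield O(authorize_manifest).
So O(authorize_manifest) is not derivable, and the apparent clash with O(¬authorize_manifest) does not arise.
A world satisfying every obligation exists (e.g. audit_summons=true, authorize_manifest=false, calibrate_sensor=true, encrypt_memo=false, escrow_certificate=false, grant_access=false, halt_line=true, publish_receipt=false, reject_appeal=false, run_backup=false, tag_asset=true, wear_ppe=true); no atom is both obligatory and forbidden, so the set is consistent.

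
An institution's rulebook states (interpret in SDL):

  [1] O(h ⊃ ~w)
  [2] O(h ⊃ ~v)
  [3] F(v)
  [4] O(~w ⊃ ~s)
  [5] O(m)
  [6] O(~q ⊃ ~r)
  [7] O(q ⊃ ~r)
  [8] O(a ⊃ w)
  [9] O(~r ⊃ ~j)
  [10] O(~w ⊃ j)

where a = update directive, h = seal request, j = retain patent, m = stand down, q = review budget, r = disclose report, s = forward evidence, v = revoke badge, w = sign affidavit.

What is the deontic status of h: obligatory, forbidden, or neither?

Forbidden

Premises 7 and 6 cover both cases: O(q ⊃ ~r) and O(~q ⊃ ~r). Since q ∨ ~q is a tautology, O(~r) follows.
With premise 9, O(~r ⊃ ~j), the K-axiom yields O(~j).
The contrapositive of premise 10 (O(~w ⊃ j)) is O(~j ⊃ w), and O(~j) is already established, so O(w).
The contrapositive of premise 1 (O(h ⊃ ~w)) is O(w ⊃ ~h), and O(w) is already established, so O(~h).
Premises 2, 3, 4, 5, 8 do not contribute to this derivation.
Thus O(~h), which is F(h): h is forbidden.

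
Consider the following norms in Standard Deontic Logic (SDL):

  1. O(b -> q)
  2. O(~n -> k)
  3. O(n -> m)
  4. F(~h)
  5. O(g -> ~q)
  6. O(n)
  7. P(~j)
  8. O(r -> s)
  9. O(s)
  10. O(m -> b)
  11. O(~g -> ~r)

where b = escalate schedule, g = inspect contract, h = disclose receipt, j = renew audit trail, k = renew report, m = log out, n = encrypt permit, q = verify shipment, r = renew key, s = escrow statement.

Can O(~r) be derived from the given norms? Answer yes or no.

Yes

Premise 6 states O(n) outright.
With premise 3, O(n -> m), the K-axiom yields O(m).
From O(m) and premise 10, O(m -> b), we obtain O(b).
Applying K to premise 1 (O(b -> q)) and O(b) yields O(q).
The contrapositive of premise 5 (O(g -> ~q)) is O(q -> ~g), and O(q) is already established, so O(~g).
Premise 11 is O(~g -> ~r); since O(~g), deontic closure gives O(~r).
Premises 2, 4, 7, 8, 9 do not contribute to this derivation.
So O(~r) follows.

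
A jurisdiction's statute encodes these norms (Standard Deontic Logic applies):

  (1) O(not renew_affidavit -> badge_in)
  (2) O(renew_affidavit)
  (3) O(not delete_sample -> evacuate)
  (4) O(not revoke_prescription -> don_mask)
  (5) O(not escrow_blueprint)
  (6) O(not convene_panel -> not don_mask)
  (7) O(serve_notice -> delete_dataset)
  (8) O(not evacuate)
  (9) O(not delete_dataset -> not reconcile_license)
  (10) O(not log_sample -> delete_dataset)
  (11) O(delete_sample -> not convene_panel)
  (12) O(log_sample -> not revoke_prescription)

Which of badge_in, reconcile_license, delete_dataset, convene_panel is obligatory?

delete_dataset

Premise 8 gives O(not evacuate).
Premise 3 is O(not delete_sample -> evacuate); contrapositively O(not evacuate -> delete_sample). Since O(not evacuate) holds, K gives O(delete_sample).
From O(delete_sample) and premise 11, O(delete_sample -> not convene_panel), we obtain O(not convene_panel).
Applying K to premise 6 (O(not convene_panel -> not don_mask)) and O(not convene_panel) yields O(not don_mask).
Premise 4, O(not revoke_prescription -> don_mask), contraposes to O(not don_mask -> revoke_prescription); with O(not don_mask) we get O(revoke_prescription).
The contrapositive of premise 12 (O(log_sample -> not revoke_prescription)) is O(revoke_prescription -> not log_sample), and O(revoke_prescription) is already established, so O(not log_sample).
From O(not log_sample) and premise 10, O(not log_sample -> delete_dataset), we obtain O(delete_dataset).
So O(delete_dataset) holds — delete_dataset is obligatory. None of the other listed options is made obligatory by any chain of premises.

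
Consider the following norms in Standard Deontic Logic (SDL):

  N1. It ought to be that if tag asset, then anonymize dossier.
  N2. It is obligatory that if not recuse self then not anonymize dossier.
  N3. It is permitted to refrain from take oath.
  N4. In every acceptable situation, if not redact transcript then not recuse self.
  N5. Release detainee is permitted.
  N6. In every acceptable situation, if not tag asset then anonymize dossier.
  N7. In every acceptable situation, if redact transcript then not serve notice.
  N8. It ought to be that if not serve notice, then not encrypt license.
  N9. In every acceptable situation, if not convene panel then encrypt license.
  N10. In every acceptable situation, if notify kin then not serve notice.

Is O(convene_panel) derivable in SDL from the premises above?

Premises 6 and 1 are O(¬tag_asset → anonymize_dossier) and O(tag_asset → anonymize_dossier); every ideal world satisfies ¬tag_asset or tag_asset, so in either case anonymize_dossier holds — hence O(anonymize_dossier).
Premise 2, O(¬recuse_self → ¬anonymize_dossier), contraposes to O(anonymize_dossier → recuse_self); with O(anonymize_dossier) we get O(recuse_self).
Premise 4 is O(¬redact_transcript → ¬recuse_self); contrapositively O(recuse_self → redact_transcript). Since O(recuse_self) holds, K gives O(redact_transcript).
With premise 7, O(redact_transcript → ¬serve_notice), the K-axiom yields O(¬serve_notice).
With premise 8, O(¬serve_notice → ¬encrypt_license), the K-axiom yields O(¬encrypt_license).
The contrapositive of premise 9 (O(¬convene_panel → encrypt_license)) is O(¬encrypt_license → convene_panel), and O(¬encrypt_license) is already established, so O(convene_panel).
Premises 3, 5, 10 do not contribute to this derivation.
So O(convene_panel) follows.

Yes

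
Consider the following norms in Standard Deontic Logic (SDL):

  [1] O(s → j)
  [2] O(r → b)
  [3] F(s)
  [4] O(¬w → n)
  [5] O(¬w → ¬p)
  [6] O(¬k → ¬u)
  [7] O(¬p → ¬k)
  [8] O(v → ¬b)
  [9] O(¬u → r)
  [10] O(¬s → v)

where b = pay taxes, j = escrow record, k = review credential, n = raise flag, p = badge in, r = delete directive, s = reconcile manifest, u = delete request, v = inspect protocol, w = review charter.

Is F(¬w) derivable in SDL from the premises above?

Yes

Premise 3, F(s), is equivalent to O(¬s).
With premise 10, O(¬s → v), the K-axiom yields O(v).
Applying K to premise 8 (O(v → ¬b)) and O(v) yields O(¬b).
Premise 2 is O(r → b); contrapositively O(¬b → ¬r). Since O(¬b) holds, K gives O(¬r).
The contrapositive of premise 9 (O(¬u → r)) is O(¬r → u), and O(¬r) is already established, so O(u).
Premise 6, O(¬k → ¬u), contraposes to O(u → k); with O(u) we get O(k).
Premise 7 is O(¬p → ¬k); contrapositively O(k → p). Since O(k) holds, K gives O(p).
Premise 5, O(¬w → ¬p), contraposes to O(p → w); with O(p) we get O(w).
Premises 1, 4 do not contribute to this derivation.
So O(w) holds, i.e. F(¬w). The claim follows.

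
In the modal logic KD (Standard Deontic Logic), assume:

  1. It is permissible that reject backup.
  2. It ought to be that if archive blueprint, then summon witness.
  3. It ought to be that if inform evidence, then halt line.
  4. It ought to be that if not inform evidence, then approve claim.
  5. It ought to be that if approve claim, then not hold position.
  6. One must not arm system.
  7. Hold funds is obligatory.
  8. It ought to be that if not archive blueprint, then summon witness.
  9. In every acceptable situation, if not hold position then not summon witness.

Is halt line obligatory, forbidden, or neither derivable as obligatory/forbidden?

Premises 8 and 2 are O(¬archive_blueprint → summon_witness) and O(archive_blueprint → summon_witness); every ideal world satisfies ¬archive_blueprint or archive_blueprint, so in either case summon_witness holds — hence O(summon_witness).
Premise 9 is O(¬hold_position → ¬summon_witness); contrapositively O(summon_witness → hold_position). Since O(summon_witness) holds, K gives O(hold_position).
Premise 5, O(approve_claim → ¬hold_position), contraposes to O(hold_position → ¬approve_claim); with O(hold_position) we get O(¬approve_claim).
Premise 4, O(¬inform_evidence → approve_claim), contraposes to O(¬approve_claim → inform_evidence); with O(¬approve_claim) we get O(inform_evidence).
With premise 3, O(inform_evidence → halt_line), the K-axiom yields O(halt_line).
Premises 1, 6, 7 do not contribute to this derivation.
Hence halt_line is obligatory.

Obligatory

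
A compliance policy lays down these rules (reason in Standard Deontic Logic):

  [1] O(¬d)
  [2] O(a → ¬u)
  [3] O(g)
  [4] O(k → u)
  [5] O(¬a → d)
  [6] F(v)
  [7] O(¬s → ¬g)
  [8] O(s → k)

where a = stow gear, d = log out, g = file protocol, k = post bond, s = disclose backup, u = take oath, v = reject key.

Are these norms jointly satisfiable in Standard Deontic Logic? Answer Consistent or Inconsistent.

Premise 1 states O(¬d) outright.
Premise 5 is O(¬a → d); contrapositively O(¬d → a). Since O(¬d) holds, K gives O(a).
Premise 2 is O(a → ¬u); since O(a), deontic closure gives O(¬u).
Premise 4, O(k → u), contraposes to O(¬u → ¬k); with O(¬u) we get O(¬k).
Premise 8 is O(s → k); contrapositively O(¬k → ¬s). Since O(¬k) holds, K gives O(¬s).
Applying K to premise 7 (O(¬s → ¬g)) and O(¬s) yields O(¬g).
But premise 3 directly asserts O(g).
We now have both O(¬g) and O(g) — g is simultaneously obligatory and forbidden, violating the D-axiom.

Inconsistent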